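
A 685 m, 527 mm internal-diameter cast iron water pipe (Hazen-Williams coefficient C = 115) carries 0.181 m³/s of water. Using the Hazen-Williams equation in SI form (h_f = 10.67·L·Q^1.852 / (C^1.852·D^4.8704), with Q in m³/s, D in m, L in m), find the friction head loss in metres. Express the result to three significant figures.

h_f ≈ 1.07 m

h_f = 10.67·685·0.181^1.852 / (115^1.852·0.527^4.8704) = 1.066 m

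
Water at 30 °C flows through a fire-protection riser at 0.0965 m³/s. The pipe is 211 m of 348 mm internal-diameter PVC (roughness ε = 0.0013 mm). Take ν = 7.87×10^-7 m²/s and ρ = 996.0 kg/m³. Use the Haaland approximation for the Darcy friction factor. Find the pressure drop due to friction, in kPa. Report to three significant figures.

V = 4Q/(πD²) = 4·0.0965/(π·0.348²) = 1.015 m/s
Re = VD/ν = 1.015·0.348/7.87×10^-7 = 4.49×10^5 → turbulent
ε/D = 0.0013/348 = 3.74×10^-6
Haaland: f = 0.01336
h_f = f(L/D)V²/(2g) = 0.01336·(211/0.348)·1.015²/(2·9.81) = 0.4249 m
Δp = ρg·h_f = 996.0·9.81·0.4249 = 4.152 kPa

Δp ≈ 4.15 kPa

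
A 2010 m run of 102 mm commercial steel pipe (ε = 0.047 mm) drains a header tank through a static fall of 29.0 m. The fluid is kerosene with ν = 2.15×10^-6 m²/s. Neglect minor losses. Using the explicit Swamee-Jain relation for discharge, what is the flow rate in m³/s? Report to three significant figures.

Q ≈ 0.00933 m³/s

Swamee-Jain (Type II): Q = -0.965·√(gD⁵h_f/L)·ln[ε/(3.7D) + √(3.17ν²L/(gD³h_f))]
√(gD⁵h_f/L) = √(9.81·0.102⁵·29.0/2010) = 0.001250
ε/(3.7D) = 1.25×10^-4; √(3.17ν²L/(gD³h_f)) = 3.12×10^-4
Q = -0.965·0.001250·ln(4.369×10^-4) = 0.009332 m³/s
Check: V = 1.14 m/s, Re = 5.42×10^4, f = 0.02219, h_f = 29.1 m ≈ 29.0 m ✓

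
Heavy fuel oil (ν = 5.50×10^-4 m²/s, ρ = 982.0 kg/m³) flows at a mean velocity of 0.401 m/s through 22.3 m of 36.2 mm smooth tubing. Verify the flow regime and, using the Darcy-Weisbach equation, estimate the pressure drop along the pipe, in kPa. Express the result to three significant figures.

Re = VD/ν = 0.401·0.03620/5.50×10^-4 = 26.4 → laminar (Re < 2300)
f = 64/Re = 2.425
h_f = f(L/D)V²/(2g) = 2.425·(22.3/0.03620)·0.401²/(2·9.81) = 12.24 m
Δp = ρg·h_f = 982.0·9.81·12.24 = 117.9 kPa

Δp ≈ 118 kPa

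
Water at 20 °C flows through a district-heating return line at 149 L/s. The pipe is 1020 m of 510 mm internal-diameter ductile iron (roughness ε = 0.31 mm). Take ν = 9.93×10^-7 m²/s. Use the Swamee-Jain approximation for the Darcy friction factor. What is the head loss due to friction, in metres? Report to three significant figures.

V = 4Q/(πD²) = 4·0.149/(π·0.510²) = 0.7294 m/s
Re = VD/ν = 0.7294·0.510/9.93×10^-7 = 3.75×10^5 → turbulent
ε/D = 0.31/510 = 6.08×10^-4
Swamee-Jain: f = 0.01868
h_f = f(L/D)V²/(2g) = 0.01868·(1020/0.510)·0.7294²/(2·9.81) = 1.013 m

h_f ≈ 1.01 m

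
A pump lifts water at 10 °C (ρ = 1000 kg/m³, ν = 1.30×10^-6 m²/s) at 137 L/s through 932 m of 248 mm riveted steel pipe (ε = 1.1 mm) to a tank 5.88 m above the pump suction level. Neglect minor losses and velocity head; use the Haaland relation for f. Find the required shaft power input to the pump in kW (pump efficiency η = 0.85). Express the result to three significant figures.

V = 4Q/(πD²) = 2.836 m/s; Re = 5.41×10^5; ε/D = 0.00444; f = 0.02953
h_f = f(L/D)V²/2g = 45.49 m
Total head H = z + h_f = 5.88 + 45.49 = 51.37 m
P_hyd = ρgQH = 1000·9.81·0.137·51.37 = 69.05 kW
P_shaft = P_hyd/η = 69.05/0.85 = 81.23 kW

P_shaft ≈ 81.2 kW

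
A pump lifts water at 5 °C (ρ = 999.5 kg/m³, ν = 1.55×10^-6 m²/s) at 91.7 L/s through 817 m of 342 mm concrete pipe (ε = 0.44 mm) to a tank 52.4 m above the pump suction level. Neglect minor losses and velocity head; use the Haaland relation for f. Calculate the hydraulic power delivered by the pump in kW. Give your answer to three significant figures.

P_hyd ≈ 49.5 kW

V = 4Q/(πD²) = 0.9982 m/s; Re = 2.20×10^5; ε/D = 0.00129; f = 0.02190
h_f = f(L/D)V²/2g = 2.657 m
Total head H = z + h_f = 52.4 + 2.657 = 55.06 m
P_hyd = ρgQH = 999.5·9.81·0.0917·55.06 = 49.50 kW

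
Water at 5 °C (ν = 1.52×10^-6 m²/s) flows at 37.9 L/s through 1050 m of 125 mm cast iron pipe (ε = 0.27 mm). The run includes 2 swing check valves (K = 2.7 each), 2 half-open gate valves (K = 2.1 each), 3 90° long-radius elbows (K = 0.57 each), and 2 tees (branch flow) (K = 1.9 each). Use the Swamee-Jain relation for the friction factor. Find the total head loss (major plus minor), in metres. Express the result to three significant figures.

H_L ≈ 108 m

V = 4Q/(πD²) = 3.088 m/s; V²/2g = 0.4861 m
Re = 2.54×10^5, ε/D = 0.00216 → f = 0.02474 (Swamee-Jain)
Major: h_f = f(L/D)·V²/2g = 0.02474·8400·0.4861 = 101.0 m
Minor: ΣK = 15.1; h_m = ΣK·V²/2g = 7.346 m
Total H_L = 101.0 + 7.346 = 108.4 m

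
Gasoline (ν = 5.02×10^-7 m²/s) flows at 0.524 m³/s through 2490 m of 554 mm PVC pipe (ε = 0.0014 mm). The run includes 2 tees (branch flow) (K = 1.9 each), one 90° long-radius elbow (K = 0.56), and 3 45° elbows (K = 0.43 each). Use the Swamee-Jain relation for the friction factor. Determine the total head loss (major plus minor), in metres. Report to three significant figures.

H_L ≈ 12.4 m

V = 4Q/(πD²) = 2.174 m/s; V²/2g = 0.2408 m
Re = 2.40×10^6, ε/D = 2.53×10^-6 → f = 0.01018 (Swamee-Jain)
Major: h_f = f(L/D)·V²/2g = 0.01018·4495·0.2408 = 11.02 m
Minor: ΣK = 5.65; h_m = ΣK·V²/2g = 1.361 m
Total H_L = 11.02 + 1.361 = 12.38 m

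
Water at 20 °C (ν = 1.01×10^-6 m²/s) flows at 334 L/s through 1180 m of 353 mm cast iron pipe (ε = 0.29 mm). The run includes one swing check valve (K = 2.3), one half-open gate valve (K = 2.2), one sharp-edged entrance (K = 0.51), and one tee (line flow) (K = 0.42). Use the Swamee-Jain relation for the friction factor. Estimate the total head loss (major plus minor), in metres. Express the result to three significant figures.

H_L ≈ 41.1 m

V = 4Q/(πD²) = 3.413 m/s; V²/2g = 0.5936 m
Re = 1.19×10^6, ε/D = 8.22×10^-4 → f = 0.01911 (Swamee-Jain)
Major: h_f = f(L/D)·V²/2g = 0.01911·3343·0.5936 = 37.92 m
Minor: ΣK = 5.43; h_m = ΣK·V²/2g = 3.223 m
Total H_L = 37.92 + 3.223 = 41.14 m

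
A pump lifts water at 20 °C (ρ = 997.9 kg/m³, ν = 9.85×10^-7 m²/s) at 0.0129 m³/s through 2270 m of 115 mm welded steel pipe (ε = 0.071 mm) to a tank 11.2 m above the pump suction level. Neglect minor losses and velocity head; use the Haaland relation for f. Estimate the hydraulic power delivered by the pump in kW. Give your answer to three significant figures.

V = 4Q/(πD²) = 1.242 m/s; Re = 1.45×10^5; ε/D = 6.17×10^-4; f = 0.01976
h_f = f(L/D)V²/2g = 30.67 m
Total head H = z + h_f = 11.2 + 30.67 = 41.87 m
P_hyd = ρgQH = 997.9·9.81·0.0129·41.87 = 5.287 kW

P_hyd ≈ 5.29 kW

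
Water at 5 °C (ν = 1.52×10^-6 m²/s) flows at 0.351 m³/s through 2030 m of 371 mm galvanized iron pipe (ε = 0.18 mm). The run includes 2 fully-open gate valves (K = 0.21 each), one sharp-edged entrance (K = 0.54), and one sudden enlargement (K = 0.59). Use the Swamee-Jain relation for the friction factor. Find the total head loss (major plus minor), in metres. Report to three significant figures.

V = 4Q/(πD²) = 3.247 m/s; V²/2g = 0.5373 m
Re = 7.93×10^5, ε/D = 4.85×10^-4 → f = 0.01733 (Swamee-Jain)
Major: h_f = f(L/D)·V²/2g = 0.01733·5472·0.5373 = 50.96 m
Minor: ΣK = 1.55; h_m = ΣK·V²/2g = 0.8329 m
Total H_L = 50.96 + 0.8329 = 51.79 m

H_L ≈ 51.8 m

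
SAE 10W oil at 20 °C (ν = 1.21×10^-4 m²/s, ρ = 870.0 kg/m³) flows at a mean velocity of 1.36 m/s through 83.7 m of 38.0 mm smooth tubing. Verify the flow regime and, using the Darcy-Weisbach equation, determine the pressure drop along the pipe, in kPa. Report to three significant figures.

Re = VD/ν = 1.36·0.03800/1.21×10^-4 = 427 → laminar (Re < 2300)
f = 64/Re = 0.1498
h_f = f(L/D)V²/(2g) = 0.1498·(83.7/0.03800)·1.36²/(2·9.81) = 31.11 m
Δp = ρg·h_f = 870.0·9.81·31.11 = 265.6 kPa

Δp ≈ 266 kPa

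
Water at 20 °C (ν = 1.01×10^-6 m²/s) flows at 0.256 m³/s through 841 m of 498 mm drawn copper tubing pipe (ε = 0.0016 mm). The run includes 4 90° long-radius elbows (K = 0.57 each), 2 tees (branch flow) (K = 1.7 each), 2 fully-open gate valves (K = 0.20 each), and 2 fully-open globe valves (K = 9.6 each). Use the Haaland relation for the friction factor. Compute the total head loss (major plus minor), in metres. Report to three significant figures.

V = 4Q/(πD²) = 1.314 m/s; V²/2g = 0.08804 m
Re = 6.48×10^5, ε/D = 3.21×10^-6 → f = 0.01252 (Haaland)
Major: h_f = f(L/D)·V²/2g = 0.01252·1689·0.08804 = 1.861 m
Minor: ΣK = 25.3; h_m = ΣK·V²/2g = 2.226 m
Total H_L = 1.861 + 2.226 = 4.087 m

H_L ≈ 4.09 m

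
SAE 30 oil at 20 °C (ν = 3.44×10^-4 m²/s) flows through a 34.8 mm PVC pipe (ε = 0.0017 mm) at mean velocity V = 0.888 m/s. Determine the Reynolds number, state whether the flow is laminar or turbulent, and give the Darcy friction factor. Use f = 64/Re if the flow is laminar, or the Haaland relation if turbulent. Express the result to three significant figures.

Re ≈ 89.8; laminar; f = 64/Re ≈ 0.712

Re = VD/ν = 0.8880·0.0348/3.44×10^-4 = 89.8
Re < 2300 → laminar → f = 64/Re = 0.7124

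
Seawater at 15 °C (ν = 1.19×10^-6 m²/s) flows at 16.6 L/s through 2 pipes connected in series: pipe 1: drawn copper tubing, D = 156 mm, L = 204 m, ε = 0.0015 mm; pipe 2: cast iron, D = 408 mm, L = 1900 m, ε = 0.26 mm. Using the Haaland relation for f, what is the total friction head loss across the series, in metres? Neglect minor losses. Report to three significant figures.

Pipe 1: V = 0.8685 m/s, Re = 1.14×10^5, ε/D = 9.62×10^-6, f = 0.01739, h_1 = f(L/D)V²/2g = 0.8742 m
Pipe 2: V = 0.1270 m/s, Re = 4.35×10^4, ε/D = 6.37×10^-4, f = 0.02319, h_2 = f(L/D)V²/2g = 0.08874 m
Series → Q common, losses add: H = Σh = 0.9630 m

H ≈ 0.963 m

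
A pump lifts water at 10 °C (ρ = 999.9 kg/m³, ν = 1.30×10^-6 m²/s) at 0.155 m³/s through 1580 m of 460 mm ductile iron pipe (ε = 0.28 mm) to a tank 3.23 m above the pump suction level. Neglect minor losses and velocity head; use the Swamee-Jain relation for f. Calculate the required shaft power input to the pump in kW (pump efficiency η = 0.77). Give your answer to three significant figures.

P_shaft ≈ 12.0 kW

V = 4Q/(πD²) = 0.9327 m/s; Re = 3.30×10^5; ε/D = 6.09×10^-4; f = 0.01882
h_f = f(L/D)V²/2g = 2.866 m
Total head H = z + h_f = 3.23 + 2.866 = 6.096 m
P_hyd = ρgQH = 999.9·9.81·0.155·6.096 = 9.268 kW
P_shaft = P_hyd/η = 9.268/0.77 = 12.04 kW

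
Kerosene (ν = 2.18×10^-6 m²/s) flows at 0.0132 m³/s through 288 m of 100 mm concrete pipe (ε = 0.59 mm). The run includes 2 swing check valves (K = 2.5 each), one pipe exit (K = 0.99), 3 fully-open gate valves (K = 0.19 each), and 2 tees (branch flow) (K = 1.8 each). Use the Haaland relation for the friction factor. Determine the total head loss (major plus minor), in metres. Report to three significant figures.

V = 4Q/(πD²) = 1.681 m/s; V²/2g = 0.1440 m
Re = 7.71×10^4, ε/D = 0.00590 → f = 0.03300 (Haaland)
Major: h_f = f(L/D)·V²/2g = 0.03300·2880·0.1440 = 13.68 m
Minor: ΣK = 10.2; h_m = ΣK·V²/2g = 1.463 m
Total H_L = 13.68 + 1.463 = 15.15 m

H_L ≈ 15.1 m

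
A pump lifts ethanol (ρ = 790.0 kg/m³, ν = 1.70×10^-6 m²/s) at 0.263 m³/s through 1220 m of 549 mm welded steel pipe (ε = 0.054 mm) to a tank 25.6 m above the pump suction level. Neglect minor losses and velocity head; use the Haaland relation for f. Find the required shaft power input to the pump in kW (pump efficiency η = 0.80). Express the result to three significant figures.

V = 4Q/(πD²) = 1.111 m/s; Re = 3.59×10^5; ε/D = 9.84×10^-5; f = 0.01485
h_f = f(L/D)V²/2g = 2.076 m
Total head H = z + h_f = 25.6 + 2.076 = 27.68 m
P_hyd = ρgQH = 790.0·9.81·0.263·27.68 = 56.41 kW
P_shaft = P_hyd/η = 56.41/0.80 = 70.51 kW

P_shaft ≈ 70.5 kW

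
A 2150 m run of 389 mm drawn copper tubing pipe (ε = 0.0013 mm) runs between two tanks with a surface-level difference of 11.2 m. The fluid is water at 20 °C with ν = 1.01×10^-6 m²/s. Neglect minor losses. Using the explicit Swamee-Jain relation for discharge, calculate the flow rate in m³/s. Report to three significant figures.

Swamee-Jain (Type II): Q = -0.965·√(gD⁵h_f/L)·ln[ε/(3.7D) + √(3.17ν²L/(gD³h_f))]
√(gD⁵h_f/L) = √(9.81·0.389⁵·11.2/2150) = 0.02134
ε/(3.7D) = 9.03×10^-7; √(3.17ν²L/(gD³h_f)) = 3.28×10^-5
Q = -0.965·0.02134·ln(3.369×10^-5) = 0.2120 m³/s
Check: V = 1.78 m/s, Re = 6.87×10^5, f = 0.01244, h_f = 11.2 m ≈ 11.2 m ✓

Q ≈ 0.212 m³/s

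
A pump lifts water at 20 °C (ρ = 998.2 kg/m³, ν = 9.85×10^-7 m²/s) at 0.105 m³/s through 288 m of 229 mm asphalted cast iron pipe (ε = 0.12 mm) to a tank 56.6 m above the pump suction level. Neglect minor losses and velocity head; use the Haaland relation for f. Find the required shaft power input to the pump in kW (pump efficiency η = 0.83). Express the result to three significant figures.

P_shaft ≈ 79.2 kW

V = 4Q/(πD²) = 2.549 m/s; Re = 5.93×10^5; ε/D = 5.24×10^-4; f = 0.01761
h_f = f(L/D)V²/2g = 7.336 m
Total head H = z + h_f = 56.6 + 7.336 = 63.94 m
P_hyd = ρgQH = 998.2·9.81·0.105·63.94 = 65.74 kW
P_shaft = P_hyd/η = 65.74/0.83 = 79.20 kW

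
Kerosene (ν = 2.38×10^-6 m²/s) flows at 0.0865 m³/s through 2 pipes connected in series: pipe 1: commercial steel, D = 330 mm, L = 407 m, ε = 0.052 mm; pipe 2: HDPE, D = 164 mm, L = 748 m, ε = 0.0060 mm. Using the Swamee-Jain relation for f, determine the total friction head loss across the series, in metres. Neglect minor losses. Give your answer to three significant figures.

H ≈ 59.4 m

Pipe 1: V = 1.011 m/s, Re = 1.40×10^5, ε/D = 1.58×10^-4, f = 0.01775, h_1 = f(L/D)V²/2g = 1.141 m
Pipe 2: V = 4.095 m/s, Re = 2.82×10^5, ε/D = 3.66×10^-5, f = 0.01494, h_2 = f(L/D)V²/2g = 58.25 m
Series → Q common, losses add: H = Σh = 59.39 m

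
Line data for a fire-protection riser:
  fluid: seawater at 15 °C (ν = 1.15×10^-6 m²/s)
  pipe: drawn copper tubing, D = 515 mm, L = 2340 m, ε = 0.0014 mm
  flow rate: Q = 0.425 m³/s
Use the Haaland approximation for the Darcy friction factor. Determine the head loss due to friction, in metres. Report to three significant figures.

V = 4Q/(πD²) = 4·0.425/(π·0.515²) = 2.040 m/s
Re = VD/ν = 2.040·0.515/1.15×10^-6 = 9.14×10^5 → turbulent
ε/D = 0.0014/515 = 2.72×10^-6
Haaland: f = 0.01181
h_f = f(L/D)V²/(2g) = 0.01181·(2340/0.515)·2.040²/(2·9.81) = 11.38 m

h_f ≈ 11.4 m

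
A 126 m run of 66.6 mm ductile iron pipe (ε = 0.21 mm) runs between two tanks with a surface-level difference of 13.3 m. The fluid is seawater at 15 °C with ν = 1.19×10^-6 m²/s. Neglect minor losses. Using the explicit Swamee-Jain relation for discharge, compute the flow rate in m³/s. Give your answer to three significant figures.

Q ≈ 0.00780 m³/s

Swamee-Jain (Type II): Q = -0.965·√(gD⁵h_f/L)·ln[ε/(3.7D) + √(3.17ν²L/(gD³h_f))]
√(gD⁵h_f/L) = √(9.81·0.0666⁵·13.3/126) = 0.001165
ε/(3.7D) = 8.52×10^-4; √(3.17ν²L/(gD³h_f)) = 1.21×10^-4
Q = -0.965·0.001165·ln(9.733×10^-4) = 0.007795 m³/s
Check: V = 2.24 m/s, Re = 1.25×10^5, f = 0.02778, h_f = 13.4 m ≈ 13.3 m ✓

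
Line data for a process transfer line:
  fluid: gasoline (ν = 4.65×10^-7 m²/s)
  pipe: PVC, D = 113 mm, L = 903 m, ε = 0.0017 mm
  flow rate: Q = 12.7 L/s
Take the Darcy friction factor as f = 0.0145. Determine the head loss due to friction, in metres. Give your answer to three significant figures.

V = 4Q/(πD²) = 4·0.0127/(π·0.113²) = 1.266 m/s
h_f = f(L/D)V²/(2g) = 0.01450·(903/0.113)·1.266²/(2·9.81) = 9.471 m

h_f ≈ 9.47 m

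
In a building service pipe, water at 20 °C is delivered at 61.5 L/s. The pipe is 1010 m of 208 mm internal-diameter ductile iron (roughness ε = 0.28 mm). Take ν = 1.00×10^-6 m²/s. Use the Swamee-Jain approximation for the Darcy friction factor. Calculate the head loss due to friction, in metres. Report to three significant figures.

h_f ≈ 17.8 m

V = 4Q/(πD²) = 4·0.0615/(π·0.208²) = 1.810 m/s
Re = VD/ν = 1.810·0.208/1.00×10^-6 = 3.76×10^5 → turbulent
ε/D = 0.28/208 = 0.00135
Swamee-Jain: f = 0.02191
h_f = f(L/D)V²/(2g) = 0.02191·(1010/0.208)·1.810²/(2·9.81) = 17.76 m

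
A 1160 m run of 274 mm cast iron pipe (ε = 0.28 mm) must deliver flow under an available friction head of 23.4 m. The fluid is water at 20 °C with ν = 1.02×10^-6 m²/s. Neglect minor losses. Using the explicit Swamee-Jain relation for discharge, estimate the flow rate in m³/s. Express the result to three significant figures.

Q ≈ 0.137 m³/s

Swamee-Jain (Type II): Q = -0.965·√(gD⁵h_f/L)·ln[ε/(3.7D) + √(3.17ν²L/(gD³h_f))]
√(gD⁵h_f/L) = √(9.81·0.274⁵·23.4/1160) = 0.01748
ε/(3.7D) = 2.76×10^-4; √(3.17ν²L/(gD³h_f)) = 2.85×10^-5
Q = -0.965·0.01748·ln(3.047×10^-4) = 0.1366 m³/s
Check: V = 2.32 m/s, Re = 6.22×10^5, f = 0.02033, h_f = 23.5 m ≈ 23.4 m ✓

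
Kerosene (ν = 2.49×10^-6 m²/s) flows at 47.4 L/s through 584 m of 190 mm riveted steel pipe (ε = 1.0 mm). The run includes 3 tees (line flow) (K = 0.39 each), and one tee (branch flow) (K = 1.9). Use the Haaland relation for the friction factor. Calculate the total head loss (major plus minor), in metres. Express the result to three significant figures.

H_L ≈ 14.3 m

V = 4Q/(πD²) = 1.672 m/s; V²/2g = 0.1425 m
Re = 1.28×10^5, ε/D = 0.00526 → f = 0.03156 (Haaland)
Major: h_f = f(L/D)·V²/2g = 0.03156·3074·0.1425 = 13.82 m
Minor: ΣK = 3.07; h_m = ΣK·V²/2g = 0.4373 m
Total H_L = 13.82 + 0.4373 = 14.25 m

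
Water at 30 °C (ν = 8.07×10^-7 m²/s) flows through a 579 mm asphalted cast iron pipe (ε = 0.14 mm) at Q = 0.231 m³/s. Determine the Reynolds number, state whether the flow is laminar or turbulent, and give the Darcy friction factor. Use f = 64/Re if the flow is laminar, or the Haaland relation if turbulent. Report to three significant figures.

V = 4Q/(πD²) = 0.8773 m/s
Re = VD/ν = 0.8773·0.579/8.07×10^-7 = 6.29×10^5
Re > 4000 → turbulent; ε/D = 2.42×10^-4
Haaland: f = 0.01542

Re ≈ 6.29×10^5; turbulent; f ≈ 0.0154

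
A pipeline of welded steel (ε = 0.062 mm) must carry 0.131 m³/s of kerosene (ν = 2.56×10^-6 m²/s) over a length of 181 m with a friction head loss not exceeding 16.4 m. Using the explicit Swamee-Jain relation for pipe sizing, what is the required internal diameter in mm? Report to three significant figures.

D ≈ 196 mm

Swamee-Jain (Type III): D = 0.66·[ε^1.25·(LQ²/(gh_f))^4.75 + ν·Q^9.4·(L/(gh_f))^5.2]^0.04
LQ²/(gh_f) = 0.01931; L/(gh_f) = 1.125
Term 1 = ε^1.25·(…)^4.75 = 3.96×10^-14; Term 2 = ν·Q^9.4·(…)^5.2 = 2.38×10^-14
D = 0.66·(3.96×10^-14 + 2.38×10^-14)^0.04 = 0.1957 m = 196 mm
Check: V = 4.35 m/s, Re = 3.33×10^5, f = 0.01702, h_f = 15.2 m ≈ 16.4 m ✓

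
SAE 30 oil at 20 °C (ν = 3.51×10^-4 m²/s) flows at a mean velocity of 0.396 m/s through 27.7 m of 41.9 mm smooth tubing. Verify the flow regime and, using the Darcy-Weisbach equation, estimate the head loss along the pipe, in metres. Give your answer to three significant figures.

Re = VD/ν = 0.396·0.04190/3.51×10^-4 = 47.3 → laminar (Re < 2300)
f = 64/Re = 1.354
h_f = f(L/D)V²/(2g) = 1.354·(27.7/0.04190)·0.396²/(2·9.81) = 7.154 m

h_f ≈ 7.15 m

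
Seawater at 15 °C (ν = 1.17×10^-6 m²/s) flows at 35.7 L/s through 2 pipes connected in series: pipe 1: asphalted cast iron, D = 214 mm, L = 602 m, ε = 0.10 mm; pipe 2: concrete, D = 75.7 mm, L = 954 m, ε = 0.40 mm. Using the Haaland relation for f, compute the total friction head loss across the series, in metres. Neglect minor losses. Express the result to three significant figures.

Pipe 1: V = 0.9925 m/s, Re = 1.82×10^5, ε/D = 4.67×10^-4, f = 0.01863, h_1 = f(L/D)V²/2g = 2.631 m
Pipe 2: V = 7.932 m/s, Re = 5.13×10^5, ε/D = 0.00528, f = 0.03111, h_2 = f(L/D)V²/2g = 1257 m
Series → Q common, losses add: H = Σh = 1260 m

H ≈ 1260 m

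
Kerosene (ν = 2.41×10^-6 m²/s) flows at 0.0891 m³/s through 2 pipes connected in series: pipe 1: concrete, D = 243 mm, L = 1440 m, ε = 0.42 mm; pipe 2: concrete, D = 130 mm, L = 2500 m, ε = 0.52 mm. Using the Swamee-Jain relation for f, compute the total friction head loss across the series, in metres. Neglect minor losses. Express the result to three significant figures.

H ≈ 1300 m

Pipe 1: V = 1.921 m/s, Re = 1.94×10^5, ε/D = 0.00173, f = 0.02372, h_1 = f(L/D)V²/2g = 26.45 m
Pipe 2: V = 6.713 m/s, Re = 3.62×10^5, ε/D = 0.00400, f = 0.02885, h_2 = f(L/D)V²/2g = 1274 m
Series → Q common, losses add: H = Σh = 1301 m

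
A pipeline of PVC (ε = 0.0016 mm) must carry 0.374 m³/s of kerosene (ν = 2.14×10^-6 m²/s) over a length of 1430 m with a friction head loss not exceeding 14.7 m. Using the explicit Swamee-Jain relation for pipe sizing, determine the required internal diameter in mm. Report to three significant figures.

D ≈ 436 mm

Swamee-Jain (Type III): D = 0.66·[ε^1.25·(LQ²/(gh_f))^4.75 + ν·Q^9.4·(L/(gh_f))^5.2]^0.04
LQ²/(gh_f) = 1.387; L/(gh_f) = 9.916
Term 1 = ε^1.25·(…)^4.75 = 2.69×10^-7; Term 2 = ν·Q^9.4·(…)^5.2 = 3.14×10^-5
D = 0.66·(2.69×10^-7 + 3.14×10^-5)^0.04 = 0.4361 m = 436 mm
Check: V = 2.50 m/s, Re = 5.10×10^5, f = 0.01310, h_f = 13.7 m ≈ 14.7 m ✓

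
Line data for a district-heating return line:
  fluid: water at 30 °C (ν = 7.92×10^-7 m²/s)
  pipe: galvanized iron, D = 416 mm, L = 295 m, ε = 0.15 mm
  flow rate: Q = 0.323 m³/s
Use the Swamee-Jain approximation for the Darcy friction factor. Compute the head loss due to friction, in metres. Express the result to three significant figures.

V = 4Q/(πD²) = 4·0.323/(π·0.416²) = 2.376 m/s
Re = VD/ν = 2.376·0.416/7.92×10^-7 = 1.25×10^6 → turbulent
ε/D = 0.15/416 = 3.61×10^-4
Swamee-Jain: f = 0.01615
h_f = f(L/D)V²/(2g) = 0.01615·(295/0.416)·2.376²/(2·9.81) = 3.296 m

h_f ≈ 3.30 m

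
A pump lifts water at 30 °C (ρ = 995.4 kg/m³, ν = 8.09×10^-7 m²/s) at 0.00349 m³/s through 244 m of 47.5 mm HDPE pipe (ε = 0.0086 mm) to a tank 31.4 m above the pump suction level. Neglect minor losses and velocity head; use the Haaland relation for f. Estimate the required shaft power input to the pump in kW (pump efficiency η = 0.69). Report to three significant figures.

P_shaft ≈ 2.46 kW

V = 4Q/(πD²) = 1.969 m/s; Re = 1.16×10^5; ε/D = 1.81×10^-4; f = 0.01819
h_f = f(L/D)V²/2g = 18.48 m
Total head H = z + h_f = 31.4 + 18.48 = 49.88 m
P_hyd = ρgQH = 995.4·9.81·0.00349·49.88 = 1.700 kW
P_shaft = P_hyd/η = 1.700/0.69 = 2.463 kW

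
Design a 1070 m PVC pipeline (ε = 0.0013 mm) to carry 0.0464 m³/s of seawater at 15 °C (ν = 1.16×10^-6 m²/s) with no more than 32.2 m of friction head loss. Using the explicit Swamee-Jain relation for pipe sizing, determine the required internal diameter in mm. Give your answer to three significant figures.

Swamee-Jain (Type III): D = 0.66·[ε^1.25·(LQ²/(gh_f))^4.75 + ν·Q^9.4·(L/(gh_f))^5.2]^0.04
LQ²/(gh_f) = 0.007293; L/(gh_f) = 3.387
Term 1 = ε^1.25·(…)^4.75 = 3.10×10^-18; Term 2 = ν·Q^9.4·(…)^5.2 = 1.93×10^-16
D = 0.66·(3.10×10^-18 + 1.93×10^-16)^0.04 = 0.1553 m = 155 mm
Check: V = 2.45 m/s, Re = 3.28×10^5, f = 0.01424, h_f = 30.0 m ≈ 32.2 m ✓

D ≈ 155 mm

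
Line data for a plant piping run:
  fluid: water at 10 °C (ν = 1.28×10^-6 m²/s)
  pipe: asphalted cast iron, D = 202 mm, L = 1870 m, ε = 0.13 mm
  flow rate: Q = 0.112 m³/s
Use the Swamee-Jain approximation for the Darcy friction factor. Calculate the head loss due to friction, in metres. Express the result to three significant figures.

h_f ≈ 107 m

V = 4Q/(πD²) = 4·0.112/(π·0.202²) = 3.495 m/s
Re = VD/ν = 3.495·0.202/1.28×10^-6 = 5.52×10^5 → turbulent
ε/D = 0.13/202 = 6.44×10^-4
Swamee-Jain: f = 0.01854
h_f = f(L/D)V²/(2g) = 0.01854·(1870/0.202)·3.495²/(2·9.81) = 106.9 m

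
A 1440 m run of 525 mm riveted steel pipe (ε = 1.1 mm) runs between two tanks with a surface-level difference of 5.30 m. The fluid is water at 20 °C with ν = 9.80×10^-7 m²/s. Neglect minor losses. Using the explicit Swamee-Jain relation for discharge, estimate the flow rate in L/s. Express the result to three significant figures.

Q ≈ 272 L/s

Swamee-Jain (Type II): Q = -0.965·√(gD⁵h_f/L)·ln[ε/(3.7D) + √(3.17ν²L/(gD³h_f))]
√(gD⁵h_f/L) = √(9.81·0.525⁵·5.30/1440) = 0.03795
ε/(3.7D) = 5.66×10^-4; √(3.17ν²L/(gD³h_f)) = 2.41×10^-5
Q = -0.965·0.03795·ln(5.904×10^-4) = 0.2723 m³/s
Check: V = 1.26 m/s, Re = 6.74×10^5, f = 0.02407, h_f = 5.32 m ≈ 5.30 m ✓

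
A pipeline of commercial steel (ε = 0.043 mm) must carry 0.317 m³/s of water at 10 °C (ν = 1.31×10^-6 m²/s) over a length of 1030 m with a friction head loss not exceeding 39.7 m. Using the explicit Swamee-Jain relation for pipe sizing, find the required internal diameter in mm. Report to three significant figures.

Swamee-Jain (Type III): D = 0.66·[ε^1.25·(LQ²/(gh_f))^4.75 + ν·Q^9.4·(L/(gh_f))^5.2]^0.04
LQ²/(gh_f) = 0.2658; L/(gh_f) = 2.645
Term 1 = ε^1.25·(…)^4.75 = 6.43×10^-9; Term 2 = ν·Q^9.4·(…)^5.2 = 4.20×10^-9
D = 0.66·(6.43×10^-9 + 4.20×10^-9)^0.04 = 0.3167 m = 317 mm
Check: V = 4.02 m/s, Re = 9.73×10^5, f = 0.01403, h_f = 37.7 m ≈ 39.7 m ✓

D ≈ 317 mm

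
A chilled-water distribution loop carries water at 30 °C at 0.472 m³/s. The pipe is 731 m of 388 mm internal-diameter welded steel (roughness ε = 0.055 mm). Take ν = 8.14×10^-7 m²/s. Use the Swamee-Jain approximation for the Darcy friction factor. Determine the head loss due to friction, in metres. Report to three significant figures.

V = 4Q/(πD²) = 4·0.472/(π·0.388²) = 3.992 m/s
Re = VD/ν = 3.992·0.388/8.14×10^-7 = 1.90×10^6 → turbulent
ε/D = 0.055/388 = 1.42×10^-4
Swamee-Jain: f = 0.01357
h_f = f(L/D)V²/(2g) = 0.01357·(731/0.388)·3.992²/(2·9.81) = 20.77 m

h_f ≈ 20.8 m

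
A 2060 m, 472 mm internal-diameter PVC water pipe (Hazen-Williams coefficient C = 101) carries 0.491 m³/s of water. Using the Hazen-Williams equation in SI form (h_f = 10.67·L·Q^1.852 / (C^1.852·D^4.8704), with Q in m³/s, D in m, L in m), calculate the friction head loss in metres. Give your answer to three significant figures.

h_f ≈ 44.3 m

h_f = 10.67·2060·0.491^1.852 / (101^1.852·0.472^4.8704) = 44.25 m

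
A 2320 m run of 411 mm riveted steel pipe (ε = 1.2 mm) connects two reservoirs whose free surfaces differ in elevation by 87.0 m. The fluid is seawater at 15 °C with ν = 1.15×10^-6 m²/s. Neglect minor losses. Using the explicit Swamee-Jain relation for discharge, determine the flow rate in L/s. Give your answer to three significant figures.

Swamee-Jain (Type II): Q = -0.965·√(gD⁵h_f/L)·ln[ε/(3.7D) + √(3.17ν²L/(gD³h_f))]
√(gD⁵h_f/L) = √(9.81·0.411⁵·87.0/2320) = 0.06568
ε/(3.7D) = 7.89×10^-4; √(3.17ν²L/(gD³h_f)) = 1.28×10^-5
Q = -0.965·0.06568·ln(8.019×10^-4) = 0.4518 m³/s
Check: V = 3.41 m/s, Re = 1.22×10^6, f = 0.02614, h_f = 87.2 m ≈ 87.0 m ✓

Q ≈ 452 L/s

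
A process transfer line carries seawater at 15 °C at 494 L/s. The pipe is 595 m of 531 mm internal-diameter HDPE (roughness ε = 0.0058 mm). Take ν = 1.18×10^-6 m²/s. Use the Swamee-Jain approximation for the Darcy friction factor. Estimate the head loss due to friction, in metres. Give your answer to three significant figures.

V = 4Q/(πD²) = 4·0.494/(π·0.531²) = 2.231 m/s
Re = VD/ν = 2.231·0.531/1.18×10^-6 = 1.00×10^6 → turbulent
ε/D = 0.0058/531 = 1.09×10^-5
Swamee-Jain: f = 0.01187
h_f = f(L/D)V²/(2g) = 0.01187·(595/0.531)·2.231²/(2·9.81) = 3.373 m

h_f ≈ 3.37 m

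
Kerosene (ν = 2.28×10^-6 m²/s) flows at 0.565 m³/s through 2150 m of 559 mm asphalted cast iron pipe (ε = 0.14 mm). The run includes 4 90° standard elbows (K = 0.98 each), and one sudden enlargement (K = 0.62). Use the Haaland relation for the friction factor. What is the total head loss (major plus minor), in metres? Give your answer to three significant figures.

H_L ≈ 17.4 m

V = 4Q/(πD²) = 2.302 m/s; V²/2g = 0.2701 m
Re = 5.64×10^5, ε/D = 2.50×10^-4 → f = 0.01561 (Haaland)
Major: h_f = f(L/D)·V²/2g = 0.01561·3846·0.2701 = 16.22 m
Minor: ΣK = 4.54; h_m = ΣK·V²/2g = 1.226 m
Total H_L = 16.22 + 1.226 = 17.45 m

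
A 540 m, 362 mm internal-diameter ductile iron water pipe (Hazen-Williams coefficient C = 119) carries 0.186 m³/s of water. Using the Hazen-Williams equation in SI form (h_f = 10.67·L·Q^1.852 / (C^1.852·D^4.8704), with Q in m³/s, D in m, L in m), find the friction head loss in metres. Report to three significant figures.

h_f ≈ 5.16 m

h_f = 10.67·540·0.186^1.852 / (119^1.852·0.362^4.8704) = 5.165 m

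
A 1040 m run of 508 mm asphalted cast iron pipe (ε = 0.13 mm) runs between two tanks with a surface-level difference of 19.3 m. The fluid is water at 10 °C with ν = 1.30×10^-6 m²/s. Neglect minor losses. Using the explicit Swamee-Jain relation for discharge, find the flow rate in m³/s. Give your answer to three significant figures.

Swamee-Jain (Type II): Q = -0.965·√(gD⁵h_f/L)·ln[ε/(3.7D) + √(3.17ν²L/(gD³h_f))]
√(gD⁵h_f/L) = √(9.81·0.508⁵·19.3/1040) = 0.07848
ε/(3.7D) = 6.92×10^-5; √(3.17ν²L/(gD³h_f)) = 1.50×10^-5
Q = -0.965·0.07848·ln(8.415×10^-5) = 0.7106 m³/s
Check: V = 3.51 m/s, Re = 1.37×10^6, f = 0.01514, h_f = 19.4 m ≈ 19.3 m ✓

Q ≈ 0.711 m³/s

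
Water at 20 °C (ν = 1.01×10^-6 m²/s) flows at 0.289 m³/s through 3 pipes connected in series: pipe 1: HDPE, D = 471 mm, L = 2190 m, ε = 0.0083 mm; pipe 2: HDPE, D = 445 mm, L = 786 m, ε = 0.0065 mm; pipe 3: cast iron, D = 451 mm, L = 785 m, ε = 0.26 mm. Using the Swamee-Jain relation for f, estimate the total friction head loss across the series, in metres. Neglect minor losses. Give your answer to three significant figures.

H ≈ 17.2 m

Pipe 1: V = 1.659 m/s, Re = 7.74×10^5, ε/D = 1.76×10^-5, f = 0.01249, h_1 = f(L/D)V²/2g = 8.143 m
Pipe 2: V = 1.858 m/s, Re = 8.19×10^5, ε/D = 1.46×10^-5, f = 0.01232, h_2 = f(L/D)V²/2g = 3.830 m
Pipe 3: V = 1.809 m/s, Re = 8.08×10^5, ε/D = 5.76×10^-4, f = 0.01791, h_3 = f(L/D)V²/2g = 5.199 m
Series → Q common, losses add: H = Σh = 17.17 m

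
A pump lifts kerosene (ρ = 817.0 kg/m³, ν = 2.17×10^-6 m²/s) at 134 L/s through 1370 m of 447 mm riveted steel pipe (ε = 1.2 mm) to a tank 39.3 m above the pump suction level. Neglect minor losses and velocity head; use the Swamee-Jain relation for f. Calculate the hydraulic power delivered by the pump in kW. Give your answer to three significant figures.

V = 4Q/(πD²) = 0.8539 m/s; Re = 1.76×10^5; ε/D = 0.00268; f = 0.02638
h_f = f(L/D)V²/2g = 3.005 m
Total head H = z + h_f = 39.3 + 3.005 = 42.30 m
P_hyd = ρgQH = 817.0·9.81·0.134·42.30 = 45.43 kW

P_hyd ≈ 45.4 kW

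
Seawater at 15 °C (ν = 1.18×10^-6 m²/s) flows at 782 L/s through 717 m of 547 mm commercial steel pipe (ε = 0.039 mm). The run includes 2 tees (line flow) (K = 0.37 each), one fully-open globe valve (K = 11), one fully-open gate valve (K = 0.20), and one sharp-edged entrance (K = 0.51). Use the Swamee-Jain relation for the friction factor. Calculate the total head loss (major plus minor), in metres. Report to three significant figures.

V = 4Q/(πD²) = 3.328 m/s; V²/2g = 0.5644 m
Re = 1.54×10^6, ε/D = 7.13×10^-5 → f = 0.01257 (Swamee-Jain)
Major: h_f = f(L/D)·V²/2g = 0.01257·1311·0.5644 = 9.301 m
Minor: ΣK = 12.4; h_m = ΣK·V²/2g = 7.027 m
Total H_L = 9.301 + 7.027 = 16.33 m

H_L ≈ 16.3 m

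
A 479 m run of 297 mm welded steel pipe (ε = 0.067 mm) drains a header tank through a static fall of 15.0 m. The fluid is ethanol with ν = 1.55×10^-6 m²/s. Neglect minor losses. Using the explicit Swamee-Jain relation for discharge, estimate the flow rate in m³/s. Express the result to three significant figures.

Swamee-Jain (Type II): Q = -0.965·√(gD⁵h_f/L)·ln[ε/(3.7D) + √(3.17ν²L/(gD³h_f))]
√(gD⁵h_f/L) = √(9.81·0.297⁵·15.0/479) = 0.02664
ε/(3.7D) = 6.10×10^-5; √(3.17ν²L/(gD³h_f)) = 3.08×10^-5
Q = -0.965·0.02664·ln(9.173×10^-5) = 0.2390 m³/s
Check: V = 3.45 m/s, Re = 6.61×10^5, f = 0.01542, h_f = 15.1 m ≈ 15.0 m ✓

Q ≈ 0.239 m³/s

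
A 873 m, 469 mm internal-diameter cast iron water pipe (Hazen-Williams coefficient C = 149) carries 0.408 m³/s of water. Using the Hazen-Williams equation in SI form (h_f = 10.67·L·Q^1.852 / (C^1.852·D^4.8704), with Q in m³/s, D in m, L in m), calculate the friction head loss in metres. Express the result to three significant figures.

h_f ≈ 6.68 m

h_f = 10.67·873·0.408^1.852 / (149^1.852·0.469^4.8704) = 6.682 m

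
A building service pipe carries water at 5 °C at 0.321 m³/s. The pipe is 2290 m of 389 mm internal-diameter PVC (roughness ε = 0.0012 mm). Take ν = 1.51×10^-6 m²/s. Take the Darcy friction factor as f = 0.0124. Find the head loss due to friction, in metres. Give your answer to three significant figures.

V = 4Q/(πD²) = 4·0.321/(π·0.389²) = 2.701 m/s
h_f = f(L/D)V²/(2g) = 0.01240·(2290/0.389)·2.701²/(2·9.81) = 27.14 m

h_f ≈ 27.1 m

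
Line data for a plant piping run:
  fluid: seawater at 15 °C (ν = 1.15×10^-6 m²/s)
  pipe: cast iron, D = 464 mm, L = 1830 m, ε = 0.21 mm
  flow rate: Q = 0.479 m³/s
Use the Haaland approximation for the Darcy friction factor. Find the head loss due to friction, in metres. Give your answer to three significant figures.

V = 4Q/(πD²) = 4·0.479/(π·0.464²) = 2.833 m/s
Re = VD/ν = 2.833·0.464/1.15×10^-6 = 1.14×10^6 → turbulent
ε/D = 0.21/464 = 4.53×10^-4
Haaland: f = 0.01678
h_f = f(L/D)V²/(2g) = 0.01678·(1830/0.464)·2.833²/(2·9.81) = 27.07 m

h_f ≈ 27.1 m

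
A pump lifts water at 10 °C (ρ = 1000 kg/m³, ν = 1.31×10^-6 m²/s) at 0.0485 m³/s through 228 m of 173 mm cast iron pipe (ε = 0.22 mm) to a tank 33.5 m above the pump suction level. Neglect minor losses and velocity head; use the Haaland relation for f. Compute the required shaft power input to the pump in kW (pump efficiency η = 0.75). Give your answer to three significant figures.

P_shaft ≈ 25.2 kW

V = 4Q/(πD²) = 2.063 m/s; Re = 2.72×10^5; ε/D = 0.00127; f = 0.02167
h_f = f(L/D)V²/2g = 6.197 m
Total head H = z + h_f = 33.5 + 6.197 = 39.70 m
P_hyd = ρgQH = 1000·9.81·0.0485·39.70 = 18.89 kW
P_shaft = P_hyd/η = 18.89/0.75 = 25.18 kW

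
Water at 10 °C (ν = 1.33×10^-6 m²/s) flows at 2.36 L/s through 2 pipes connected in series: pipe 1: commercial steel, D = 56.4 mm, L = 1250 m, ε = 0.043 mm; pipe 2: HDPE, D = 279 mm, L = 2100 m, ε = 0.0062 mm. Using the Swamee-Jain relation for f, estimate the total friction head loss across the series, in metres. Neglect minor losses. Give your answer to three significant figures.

Pipe 1: V = 0.9446 m/s, Re = 4.01×10^4, ε/D = 7.62×10^-4, f = 0.02429, h_1 = f(L/D)V²/2g = 24.49 m
Pipe 2: V = 0.03860 m/s, Re = 8100, ε/D = 2.22×10^-5, f = 0.03289, h_2 = f(L/D)V²/2g = 0.01880 m
Series → Q common, losses add: H = Σh = 24.51 m

H ≈ 24.5 m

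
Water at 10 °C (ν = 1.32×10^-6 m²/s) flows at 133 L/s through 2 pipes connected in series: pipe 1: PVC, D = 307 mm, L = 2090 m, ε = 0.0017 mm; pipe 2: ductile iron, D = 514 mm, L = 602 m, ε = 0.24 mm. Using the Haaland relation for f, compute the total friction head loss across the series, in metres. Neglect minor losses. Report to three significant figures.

Pipe 1: V = 1.797 m/s, Re = 4.18×10^5, ε/D = 5.54×10^-6, f = 0.01355, h_1 = f(L/D)V²/2g = 15.17 m
Pipe 2: V = 0.6410 m/s, Re = 2.50×10^5, ε/D = 4.67×10^-4, f = 0.01812, h_2 = f(L/D)V²/2g = 0.4444 m
Series → Q common, losses add: H = Σh = 15.62 m

H ≈ 15.6 m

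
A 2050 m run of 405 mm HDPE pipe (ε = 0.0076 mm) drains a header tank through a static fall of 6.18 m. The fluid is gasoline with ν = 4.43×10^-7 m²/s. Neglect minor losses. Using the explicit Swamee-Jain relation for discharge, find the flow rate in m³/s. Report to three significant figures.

Swamee-Jain (Type II): Q = -0.965·√(gD⁵h_f/L)·ln[ε/(3.7D) + √(3.17ν²L/(gD³h_f))]
√(gD⁵h_f/L) = √(9.81·0.405⁵·6.18/2050) = 0.01795
ε/(3.7D) = 5.07×10^-6; √(3.17ν²L/(gD³h_f)) = 1.78×10^-5
Q = -0.965·0.01795·ln(2.287×10^-5) = 0.1851 m³/s
Check: V = 1.44 m/s, Re = 1.31×10^6, f = 0.01162, h_f = 6.19 m ≈ 6.18 m ✓

Q ≈ 0.185 m³/s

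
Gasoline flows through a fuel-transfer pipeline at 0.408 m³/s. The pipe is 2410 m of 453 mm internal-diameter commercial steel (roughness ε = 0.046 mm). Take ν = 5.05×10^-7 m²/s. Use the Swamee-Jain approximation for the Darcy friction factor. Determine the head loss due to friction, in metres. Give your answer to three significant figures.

h_f ≈ 22.3 m

V = 4Q/(πD²) = 4·0.408/(π·0.453²) = 2.531 m/s
Re = VD/ν = 2.531·0.453/5.05×10^-7 = 2.27×10^6 → turbulent
ε/D = 0.046/453 = 1.02×10^-4
Swamee-Jain: f = 0.01282
h_f = f(L/D)V²/(2g) = 0.01282·(2410/0.453)·2.531²/(2·9.81) = 22.28 m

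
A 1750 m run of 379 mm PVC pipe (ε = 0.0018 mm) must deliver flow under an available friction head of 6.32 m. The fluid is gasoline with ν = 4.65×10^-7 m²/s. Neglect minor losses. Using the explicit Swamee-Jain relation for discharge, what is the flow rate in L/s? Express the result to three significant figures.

Swamee-Jain (Type II): Q = -0.965·√(gD⁵h_f/L)·ln[ε/(3.7D) + √(3.17ν²L/(gD³h_f))]
√(gD⁵h_f/L) = √(9.81·0.379⁵·6.32/1750) = 0.01664
ε/(3.7D) = 1.28×10^-6; √(3.17ν²L/(gD³h_f)) = 1.89×10^-5
Q = -0.965·0.01664·ln(2.014×10^-5) = 0.1737 m³/s
Check: V = 1.54 m/s, Re = 1.25×10^6, f = 0.01131, h_f = 6.31 m ≈ 6.32 m ✓

Q ≈ 174 L/s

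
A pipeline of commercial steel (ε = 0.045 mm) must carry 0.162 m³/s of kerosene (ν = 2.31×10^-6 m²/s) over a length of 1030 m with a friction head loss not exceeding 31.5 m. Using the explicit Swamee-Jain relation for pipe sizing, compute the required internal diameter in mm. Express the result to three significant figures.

D ≈ 260 mm

Swamee-Jain (Type III): D = 0.66·[ε^1.25·(LQ²/(gh_f))^4.75 + ν·Q^9.4·(L/(gh_f))^5.2]^0.04
LQ²/(gh_f) = 0.08748; L/(gh_f) = 3.333
Term 1 = ε^1.25·(…)^4.75 = 3.47×10^-11; Term 2 = ν·Q^9.4·(…)^5.2 = 4.49×10^-11
D = 0.66·(3.47×10^-11 + 4.49×10^-11)^0.04 = 0.2604 m = 260 mm
Check: V = 3.04 m/s, Re = 3.43×10^5, f = 0.01584, h_f = 29.6 m ≈ 31.5 m ✓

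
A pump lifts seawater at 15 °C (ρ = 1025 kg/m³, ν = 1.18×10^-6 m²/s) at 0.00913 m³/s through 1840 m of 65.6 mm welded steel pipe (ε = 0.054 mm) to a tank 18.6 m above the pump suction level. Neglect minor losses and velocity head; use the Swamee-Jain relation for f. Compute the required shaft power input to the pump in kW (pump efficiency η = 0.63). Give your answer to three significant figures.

P_shaft ≈ 34.5 kW

V = 4Q/(πD²) = 2.701 m/s; Re = 1.50×10^5; ε/D = 8.23×10^-4; f = 0.02091
h_f = f(L/D)V²/2g = 218.1 m
Total head H = z + h_f = 18.6 + 218.1 = 236.7 m
P_hyd = ρgQH = 1025·9.81·0.00913·236.7 = 21.73 kW
P_shaft = P_hyd/η = 21.73/0.63 = 34.49 kW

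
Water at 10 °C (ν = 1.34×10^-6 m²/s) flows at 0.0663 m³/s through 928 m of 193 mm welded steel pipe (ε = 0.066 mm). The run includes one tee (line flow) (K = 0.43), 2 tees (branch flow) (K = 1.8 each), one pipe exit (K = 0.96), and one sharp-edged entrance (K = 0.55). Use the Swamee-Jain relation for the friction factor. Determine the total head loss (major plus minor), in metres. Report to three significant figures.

H_L ≈ 23.1 m

V = 4Q/(πD²) = 2.266 m/s; V²/2g = 0.2618 m
Re = 3.26×10^5, ε/D = 3.42×10^-4 → f = 0.01723 (Swamee-Jain)
Major: h_f = f(L/D)·V²/2g = 0.01723·4808·0.2618 = 21.68 m
Minor: ΣK = 5.54; h_m = ΣK·V²/2g = 1.450 m
Total H_L = 21.68 + 1.450 = 23.13 m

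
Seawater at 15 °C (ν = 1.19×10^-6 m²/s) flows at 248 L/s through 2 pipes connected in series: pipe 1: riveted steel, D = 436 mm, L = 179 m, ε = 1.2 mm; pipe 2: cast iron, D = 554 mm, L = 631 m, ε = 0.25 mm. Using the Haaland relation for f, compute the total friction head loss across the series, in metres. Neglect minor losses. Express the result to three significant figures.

H ≈ 2.55 m

Pipe 1: V = 1.661 m/s, Re = 6.09×10^5, ε/D = 0.00275, f = 0.02581, h_1 = f(L/D)V²/2g = 1.490 m
Pipe 2: V = 1.029 m/s, Re = 4.79×10^5, ε/D = 4.51×10^-4, f = 0.01730, h_2 = f(L/D)V²/2g = 1.063 m
Series → Q common, losses add: H = Σh = 2.553 m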